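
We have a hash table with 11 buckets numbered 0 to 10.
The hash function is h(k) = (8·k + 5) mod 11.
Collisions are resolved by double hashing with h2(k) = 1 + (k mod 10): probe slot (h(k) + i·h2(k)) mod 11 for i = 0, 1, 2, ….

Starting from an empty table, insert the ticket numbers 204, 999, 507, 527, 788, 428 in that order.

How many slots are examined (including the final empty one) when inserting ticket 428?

3

Insert 204: h=9, slot 9 empty → index 9.
Insert 999: h=0, slot 0 empty → index 0.
Insert 507: h=2, slot 2 empty → index 2.
Insert 527: h=8, slot 8 empty → index 8.
Insert 788: h=6, slot 6 empty → index 6.
Insert 428: h=8, h2=9, slots 8,6 occupied → index 4.
Table: [999, ∅, 507, ∅, 428, ∅, 788, ∅, 527, 204, ∅]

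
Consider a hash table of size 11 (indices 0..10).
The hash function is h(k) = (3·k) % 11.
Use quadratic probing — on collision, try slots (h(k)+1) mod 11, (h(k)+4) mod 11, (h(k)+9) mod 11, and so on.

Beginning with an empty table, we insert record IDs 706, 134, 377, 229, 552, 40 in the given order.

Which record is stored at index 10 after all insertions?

552

706 hashes to 6; slot 6 is free -> place at 6.
134 hashes to 6; 6 taken -> place at 7.
377 hashes to 9; slot 9 is free -> place at 9.
229 hashes to 5; slot 5 is free -> place at 5.
552 hashes to 6; 6,7 taken -> place at 10.
40 hashes to 10; 10 taken -> place at 0.
Table: [40, —, —, —, —, 229, 706, 134, —, 377, 552]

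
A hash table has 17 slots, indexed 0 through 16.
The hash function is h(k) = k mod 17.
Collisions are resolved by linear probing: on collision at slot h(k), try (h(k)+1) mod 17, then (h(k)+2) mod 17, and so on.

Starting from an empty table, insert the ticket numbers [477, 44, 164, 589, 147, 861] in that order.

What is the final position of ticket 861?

14

Insert 477: h=1, slot 1 empty → index 1.
Insert 44: h=10, slot 10 empty → index 10.
Insert 164: h=11, slot 11 empty → index 11.
Insert 589: h=11, slot 11 occupied → index 12.
Insert 147: h=11, slots 11,12 occupied → index 13.
Insert 861: h=11, slots 11,12,13 occupied → index 14.
Table: [—, 477, —, —, —, —, —, —, —, —, 44, 164, 589, 147, 861, —, —]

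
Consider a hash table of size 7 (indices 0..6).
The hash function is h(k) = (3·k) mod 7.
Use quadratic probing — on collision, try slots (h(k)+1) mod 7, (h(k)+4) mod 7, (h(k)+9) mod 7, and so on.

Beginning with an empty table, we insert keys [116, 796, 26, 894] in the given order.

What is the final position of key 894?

3

116: h=5 → slot 5
796: h=1 → slot 1
26: h=1, probe 1,2 → slot 2
894: h=1, probe 1,2,5,3 → slot 3
Table: [., 796, 26, 894, ., 116, .]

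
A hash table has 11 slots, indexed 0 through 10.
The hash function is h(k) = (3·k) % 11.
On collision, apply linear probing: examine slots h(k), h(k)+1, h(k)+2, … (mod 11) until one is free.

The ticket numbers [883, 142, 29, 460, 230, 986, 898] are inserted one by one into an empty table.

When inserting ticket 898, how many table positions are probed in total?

4

Insert 883: h=9, slot 9 empty -> index 9.
Insert 142: h=8, slot 8 empty -> index 8.
Insert 29: h=10, slot 10 empty -> index 10.
Insert 460: h=5, slot 5 empty -> index 5.
Insert 230: h=8, slots 8,9,10 occupied -> index 0.
Insert 986: h=10, slots 10,0 occupied -> index 1.
Insert 898: h=10, slots 10,0,1 occupied -> index 2.
Table: [230, 986, 898, ., ., 460, ., ., 142, 883, 29]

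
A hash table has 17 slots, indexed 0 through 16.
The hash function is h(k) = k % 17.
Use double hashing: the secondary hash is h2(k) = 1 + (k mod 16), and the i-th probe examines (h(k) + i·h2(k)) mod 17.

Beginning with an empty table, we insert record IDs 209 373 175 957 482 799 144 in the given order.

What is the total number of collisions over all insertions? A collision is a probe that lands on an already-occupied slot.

2

Insert 209: h=5, slot 5 empty → index 5.
Insert 373: h=16, slot 16 empty → index 16.
Insert 175: h=5, h2=16, slot 5 occupied → index 4.
Insert 957: h=5, h2=14, slot 5 occupied → index 2.
Insert 482: h=6, slot 6 empty → index 6.
Insert 799: h=0, slot 0 empty → index 0.
Insert 144: h=8, slot 8 empty → index 8.
Table: [799, —, 957, —, 175, 209, 482, —, 144, —, —, —, —, —, —, —, 373]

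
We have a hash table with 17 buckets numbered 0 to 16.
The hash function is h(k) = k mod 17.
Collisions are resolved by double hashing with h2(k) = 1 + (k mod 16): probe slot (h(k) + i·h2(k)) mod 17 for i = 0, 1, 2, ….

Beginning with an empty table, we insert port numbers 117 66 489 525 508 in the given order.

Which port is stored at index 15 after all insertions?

117: h=15 → slot 15
66: h=15, h2=3, probe 15,1 → slot 1
489: h=13 → slot 13
525: h=15, h2=14, probe 15,12 → slot 12
508: h=15, h2=13, probe 15,11 → slot 11
Table: [—, 66, —, —, —, —, —, —, —, —, —, 508, 525, 489, —, 117, —]

117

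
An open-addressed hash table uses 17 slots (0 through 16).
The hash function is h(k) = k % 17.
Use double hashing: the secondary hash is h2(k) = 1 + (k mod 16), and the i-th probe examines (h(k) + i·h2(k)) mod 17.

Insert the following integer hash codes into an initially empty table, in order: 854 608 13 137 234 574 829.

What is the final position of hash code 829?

854: h=4 -> slot 4
608: h=13 -> slot 13
13: h=13, h2=14, probe 13,10 -> slot 10
137: h=1 -> slot 1
234: h=13, h2=11, probe 13,7 -> slot 7
574: h=13, h2=15, probe 13,11 -> slot 11
829: h=13, h2=14, probe 13,10,7,4,1,15 -> slot 15
Table: [—, 137, —, —, 854, —, —, 234, —, —, 13, 574, —, 608, —, 829, —]

15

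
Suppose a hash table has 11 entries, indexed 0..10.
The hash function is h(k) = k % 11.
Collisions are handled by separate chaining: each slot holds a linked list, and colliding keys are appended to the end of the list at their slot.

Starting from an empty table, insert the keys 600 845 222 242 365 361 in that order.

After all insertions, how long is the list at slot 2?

2

Insert 600: h=6, bucket 6 empty → new chain.
Insert 845: h=9, bucket 9 empty → new chain.
Insert 222: h=2, bucket 2 empty → new chain.
Insert 242: h=0, bucket 0 empty → new chain.
Insert 365: h=2, bucket 2 nonempty → append to chain.
Insert 361: h=9, bucket 9 nonempty → append to chain.
Final buckets:
0: 242
1: _
2: 222 -> 365
3: _
4: _
5: _
6: 600
7: _
8: _
9: 845 -> 361
10: _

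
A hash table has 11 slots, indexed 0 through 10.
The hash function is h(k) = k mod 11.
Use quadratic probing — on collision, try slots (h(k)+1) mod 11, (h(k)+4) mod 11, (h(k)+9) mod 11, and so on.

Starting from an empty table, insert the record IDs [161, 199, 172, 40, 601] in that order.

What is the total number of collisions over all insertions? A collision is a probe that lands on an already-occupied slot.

6

161 hashes to 7; slot 7 is free => place at 7.
199 hashes to 1; slot 1 is free => place at 1.
172 hashes to 7; 7 taken => place at 8.
40 hashes to 7; 7,8 taken => place at 0.
601 hashes to 7; 7,8,0 taken => place at 5.
Table: [40, 199, ∅, ∅, ∅, 601, ∅, 161, 172, ∅, ∅]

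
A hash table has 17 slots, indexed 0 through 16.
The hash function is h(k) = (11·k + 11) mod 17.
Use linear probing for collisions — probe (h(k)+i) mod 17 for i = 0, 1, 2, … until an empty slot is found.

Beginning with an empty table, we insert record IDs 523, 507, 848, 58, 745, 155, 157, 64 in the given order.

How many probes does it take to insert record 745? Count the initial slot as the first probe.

2

523 hashes to 1; slot 1 is free → place at 1.
507 hashes to 12; slot 12 is free → place at 12.
848 hashes to 6; slot 6 is free → place at 6.
58 hashes to 3; slot 3 is free → place at 3.
745 hashes to 12; 12 taken → place at 13.
155 hashes to 16; slot 16 is free → place at 16.
157 hashes to 4; slot 4 is free → place at 4.
64 hashes to 1; 1 taken → place at 2.
Table: [—, 523, 64, 58, 157, —, 848, —, —, —, —, —, 507, 745, —, —, 155]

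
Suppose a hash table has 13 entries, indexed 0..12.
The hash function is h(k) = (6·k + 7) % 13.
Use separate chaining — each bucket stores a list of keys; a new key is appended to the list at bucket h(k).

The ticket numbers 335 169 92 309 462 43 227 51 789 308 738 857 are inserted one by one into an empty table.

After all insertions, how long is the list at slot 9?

2

Insert 335: h=2, bucket 2 empty → new chain.
Insert 169: h=7, bucket 7 empty → new chain.
Insert 92: h=0, bucket 0 empty → new chain.
Insert 309: h=2, bucket 2 nonempty → append to chain.
Insert 462: h=10, bucket 10 empty → new chain.
Insert 43: h=5, bucket 5 empty → new chain.
Insert 227: h=4, bucket 4 empty → new chain.
Insert 51: h=1, bucket 1 empty → new chain.
Insert 789: h=9, bucket 9 empty → new chain.
Insert 308: h=9, bucket 9 nonempty → append to chain.
Insert 738: h=2, bucket 2 nonempty → append to chain.
Insert 857: h=1, bucket 1 nonempty → append to chain.
Final buckets:
0: 92
1: 51 -> 857
2: 335 -> 309 -> 738
3: .
4: 227
5: 43
6: .
7: 169
8: .
9: 789 -> 308
10: 462
11: .
12: .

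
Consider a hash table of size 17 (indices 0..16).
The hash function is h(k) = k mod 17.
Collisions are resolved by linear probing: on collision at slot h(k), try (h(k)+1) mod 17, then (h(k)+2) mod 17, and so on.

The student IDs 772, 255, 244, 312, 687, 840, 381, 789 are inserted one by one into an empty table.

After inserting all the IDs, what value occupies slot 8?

312

772 hashes to 7; slot 7 is free => place at 7.
255 hashes to 0; slot 0 is free => place at 0.
244 hashes to 6; slot 6 is free => place at 6.
312 hashes to 6; 6,7 taken => place at 8.
687 hashes to 7; 7,8 taken => place at 9.
840 hashes to 7; 7,8,9 taken => place at 10.
381 hashes to 7; 7,8,9,10 taken => place at 11.
789 hashes to 7; 7,8,9,10,11 taken => place at 12.
Table: [255, -, -, -, -, -, 244, 772, 312, 687, 840, 381, 789, -, -, -, -]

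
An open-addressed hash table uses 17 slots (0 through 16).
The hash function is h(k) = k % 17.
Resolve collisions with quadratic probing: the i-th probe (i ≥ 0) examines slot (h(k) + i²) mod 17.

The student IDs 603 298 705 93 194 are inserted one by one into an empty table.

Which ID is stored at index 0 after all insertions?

603 hashes to 8; slot 8 is free -> place at 8.
298 hashes to 9; slot 9 is free -> place at 9.
705 hashes to 8; 8,9 taken -> place at 12.
93 hashes to 8; 8,9,12 taken -> place at 0.
194 hashes to 7; slot 7 is free -> place at 7.
Table: [93, ∅, ∅, ∅, ∅, ∅, ∅, 194, 603, 298, ∅, ∅, 705, ∅, ∅, ∅, ∅]

93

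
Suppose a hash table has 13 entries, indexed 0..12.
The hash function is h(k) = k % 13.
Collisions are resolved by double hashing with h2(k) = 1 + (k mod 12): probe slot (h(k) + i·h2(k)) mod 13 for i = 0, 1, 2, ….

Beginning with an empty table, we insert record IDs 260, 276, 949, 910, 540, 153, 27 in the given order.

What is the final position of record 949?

260: h=0 => slot 0
276: h=3 => slot 3
949: h=0, h2=2, probe 0,2 => slot 2
910: h=0, h2=11, probe 0,11 => slot 11
540: h=7 => slot 7
153: h=10 => slot 10
27: h=1 => slot 1
Table: [260, 27, 949, 276, -, -, -, 540, -, -, 153, 910, -]

2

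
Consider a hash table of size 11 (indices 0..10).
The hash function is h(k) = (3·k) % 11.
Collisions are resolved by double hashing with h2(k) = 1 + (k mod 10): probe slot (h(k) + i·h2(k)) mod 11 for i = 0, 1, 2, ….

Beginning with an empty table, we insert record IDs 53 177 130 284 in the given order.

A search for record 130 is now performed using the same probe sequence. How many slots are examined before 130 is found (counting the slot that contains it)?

53: h=5 => slot 5
177: h=3 => slot 3
130: h=5, h2=1, probe 5,6 => slot 6
284: h=5, h2=5, probe 5,10 => slot 10
Table: [., ., ., 177, ., 53, 130, ., ., ., 284]
Lookup 130: h=5, h2=1, probe 5,6 → found at 6.

2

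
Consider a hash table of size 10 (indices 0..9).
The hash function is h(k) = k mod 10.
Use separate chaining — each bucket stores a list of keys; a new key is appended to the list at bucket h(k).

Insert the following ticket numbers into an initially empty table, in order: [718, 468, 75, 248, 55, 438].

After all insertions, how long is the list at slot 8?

4

718 -> bucket 8
468 -> bucket 8 (collision)
75 -> bucket 5
248 -> bucket 8 (collision)
55 -> bucket 5 (collision)
438 -> bucket 8 (collision)
Final buckets:
0: -
1: -
2: -
3: -
4: -
5: 75 -> 55
6: -
7: -
8: 718 -> 468 -> 248 -> 438
9: -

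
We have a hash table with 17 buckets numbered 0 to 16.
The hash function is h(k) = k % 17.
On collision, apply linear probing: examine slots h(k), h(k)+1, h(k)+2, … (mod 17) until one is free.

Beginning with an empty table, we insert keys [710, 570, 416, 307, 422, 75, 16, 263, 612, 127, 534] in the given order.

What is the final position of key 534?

710 hashes to 13; slot 13 is free -> place at 13.
570 hashes to 9; slot 9 is free -> place at 9.
416 hashes to 8; slot 8 is free -> place at 8.
307 hashes to 1; slot 1 is free -> place at 1.
422 hashes to 14; slot 14 is free -> place at 14.
75 hashes to 7; slot 7 is free -> place at 7.
16 hashes to 16; slot 16 is free -> place at 16.
263 hashes to 8; 8,9 taken -> place at 10.
612 hashes to 0; slot 0 is free -> place at 0.
127 hashes to 8; 8,9,10 taken -> place at 11.
534 hashes to 7; 7,8,9,10,11 taken -> place at 12.
Table: [612, 307, _, _, _, _, _, 75, 416, 570, 263, 127, 534, 710, 422, _, 16]

12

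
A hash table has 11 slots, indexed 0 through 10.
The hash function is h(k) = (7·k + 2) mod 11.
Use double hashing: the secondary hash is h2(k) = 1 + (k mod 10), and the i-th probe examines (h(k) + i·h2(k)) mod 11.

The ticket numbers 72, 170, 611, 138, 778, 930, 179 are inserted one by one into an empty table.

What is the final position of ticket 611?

72: h=0 -> slot 0
170: h=4 -> slot 4
611: h=0, h2=2, probe 0,2 -> slot 2
138: h=0, h2=9, probe 0,9 -> slot 9
778: h=3 -> slot 3
930: h=0, h2=1, probe 0,1 -> slot 1
179: h=1, h2=10, probe 1,0,10 -> slot 10
Table: [72, 930, 611, 778, 170, -, -, -, -, 138, 179]

2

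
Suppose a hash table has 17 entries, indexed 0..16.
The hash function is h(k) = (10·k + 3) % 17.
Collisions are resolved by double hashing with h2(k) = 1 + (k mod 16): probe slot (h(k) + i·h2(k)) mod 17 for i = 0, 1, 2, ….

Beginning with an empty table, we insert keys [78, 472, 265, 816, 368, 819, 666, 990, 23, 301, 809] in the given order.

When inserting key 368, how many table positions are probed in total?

2

Insert 78: h=1, slot 1 empty => index 1.
Insert 472: h=14, slot 14 empty => index 14.
Insert 265: h=1, h2=10, slot 1 occupied => index 11.
Insert 816: h=3, slot 3 empty => index 3.
Insert 368: h=11, h2=1, slot 11 occupied => index 12.
Insert 819: h=16, slot 16 empty => index 16.
Insert 666: h=16, h2=11, slot 16 occupied => index 10.
Insert 990: h=9, slot 9 empty => index 9.
Insert 23: h=12, h2=8, slots 12,3,11 occupied => index 2.
Insert 301: h=4, slot 4 empty => index 4.
Insert 809: h=1, h2=10, slots 1,11,4,14 occupied => index 7.
Table: [—, 78, 23, 816, 301, —, —, 809, —, 990, 666, 265, 368, —, 472, —, 819]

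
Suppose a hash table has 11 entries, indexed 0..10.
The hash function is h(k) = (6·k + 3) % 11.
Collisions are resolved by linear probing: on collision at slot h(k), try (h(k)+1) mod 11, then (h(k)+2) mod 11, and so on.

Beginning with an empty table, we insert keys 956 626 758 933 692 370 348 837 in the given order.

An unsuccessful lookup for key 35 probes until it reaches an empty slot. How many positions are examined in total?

956: h=8 -> slot 8
626: h=8, probe 8,9 -> slot 9
758: h=8, probe 8,9,10 -> slot 10
933: h=2 -> slot 2
692: h=8, probe 8,9,10,0 -> slot 0
370: h=1 -> slot 1
348: h=1, probe 1,2,3 -> slot 3
837: h=9, probe 9,10,0,1,2,3,4 -> slot 4
Table: [692, 370, 933, 348, 837, —, —, —, 956, 626, 758]
Lookup 35: h=4, probe 4,5 → slot 5 empty, not found.

2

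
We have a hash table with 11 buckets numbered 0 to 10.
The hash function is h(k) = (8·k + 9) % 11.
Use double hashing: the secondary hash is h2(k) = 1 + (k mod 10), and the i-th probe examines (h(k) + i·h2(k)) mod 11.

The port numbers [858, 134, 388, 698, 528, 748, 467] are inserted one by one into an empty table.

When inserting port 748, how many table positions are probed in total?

858 hashes to 9; slot 9 is free → place at 9.
134 hashes to 3; slot 3 is free → place at 3.
388 hashes to 0; slot 0 is free → place at 0.
698 hashes to 5; slot 5 is free → place at 5.
528 hashes to 9, h2=9; 9 taken → place at 7.
748 hashes to 9, h2=9; 9,7,5,3 taken → place at 1.
467 hashes to 5, h2=8; 5 taken → place at 2.
Table: [388, 748, 467, 134, —, 698, —, 528, —, 858, —]

5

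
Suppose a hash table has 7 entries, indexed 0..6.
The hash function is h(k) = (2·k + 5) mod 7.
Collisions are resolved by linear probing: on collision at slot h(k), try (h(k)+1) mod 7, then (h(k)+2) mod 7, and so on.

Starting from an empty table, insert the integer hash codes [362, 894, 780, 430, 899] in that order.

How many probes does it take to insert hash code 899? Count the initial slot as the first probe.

3

362 hashes to 1; slot 1 is free => place at 1.
894 hashes to 1; 1 taken => place at 2.
780 hashes to 4; slot 4 is free => place at 4.
430 hashes to 4; 4 taken => place at 5.
899 hashes to 4; 4,5 taken => place at 6.
Table: [_, 362, 894, _, 780, 430, 899]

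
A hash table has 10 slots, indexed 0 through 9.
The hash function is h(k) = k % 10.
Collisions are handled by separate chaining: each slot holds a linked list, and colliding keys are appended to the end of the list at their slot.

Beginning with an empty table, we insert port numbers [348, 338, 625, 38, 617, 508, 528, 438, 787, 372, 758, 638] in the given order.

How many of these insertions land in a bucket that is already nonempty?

Insert 348: h=8, bucket 8 empty -> new chain.
Insert 338: h=8, bucket 8 nonempty -> append to chain.
Insert 625: h=5, bucket 5 empty -> new chain.
Insert 38: h=8, bucket 8 nonempty -> append to chain.
Insert 617: h=7, bucket 7 empty -> new chain.
Insert 508: h=8, bucket 8 nonempty -> append to chain.
Insert 528: h=8, bucket 8 nonempty -> append to chain.
Insert 438: h=8, bucket 8 nonempty -> append to chain.
Insert 787: h=7, bucket 7 nonempty -> append to chain.
Insert 372: h=2, bucket 2 empty -> new chain.
Insert 758: h=8, bucket 8 nonempty -> append to chain.
Insert 638: h=8, bucket 8 nonempty -> append to chain.
Final buckets:
0: _
1: _
2: 372
3: _
4: _
5: 625
6: _
7: 617 -> 787
8: 348 -> 338 -> 38 -> 508 -> 528 -> 438 -> 758 -> 638
9: _

8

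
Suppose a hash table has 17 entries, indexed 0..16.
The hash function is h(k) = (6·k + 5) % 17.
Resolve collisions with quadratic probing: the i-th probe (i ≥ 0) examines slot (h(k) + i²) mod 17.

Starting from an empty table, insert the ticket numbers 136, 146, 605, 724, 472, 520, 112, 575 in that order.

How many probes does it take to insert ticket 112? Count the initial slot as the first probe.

136: h=5 → slot 5
146: h=14 → slot 14
605: h=14, probe 14,15 → slot 15
724: h=14, probe 14,15,1 → slot 1
472: h=15, probe 15,16 → slot 16
520: h=14, probe 14,15,1,6 → slot 6
112: h=14, probe 14,15,1,6,13 → slot 13
575: h=4 → slot 4
Table: [-, 724, -, -, 575, 136, 520, -, -, -, -, -, -, 112, 146, 605, 472]

5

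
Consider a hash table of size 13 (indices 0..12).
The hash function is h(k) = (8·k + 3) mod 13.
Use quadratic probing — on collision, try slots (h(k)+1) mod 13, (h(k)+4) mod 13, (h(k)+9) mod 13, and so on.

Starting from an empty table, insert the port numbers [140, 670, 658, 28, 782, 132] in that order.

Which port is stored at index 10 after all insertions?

140 hashes to 5; slot 5 is free => place at 5.
670 hashes to 7; slot 7 is free => place at 7.
658 hashes to 2; slot 2 is free => place at 2.
28 hashes to 6; slot 6 is free => place at 6.
782 hashes to 6; 6,7 taken => place at 10.
132 hashes to 6; 6,7,10,2 taken => place at 9.
Table: [—, —, 658, —, —, 140, 28, 670, —, 132, 782, —, —]

782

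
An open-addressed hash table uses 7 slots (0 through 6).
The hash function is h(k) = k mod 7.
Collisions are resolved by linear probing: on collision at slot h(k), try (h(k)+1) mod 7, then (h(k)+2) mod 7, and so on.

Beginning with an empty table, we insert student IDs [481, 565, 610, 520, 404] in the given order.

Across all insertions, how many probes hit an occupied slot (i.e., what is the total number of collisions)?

3

481: h=5 → slot 5
565: h=5, probe 5,6 → slot 6
610: h=1 → slot 1
520: h=2 → slot 2
404: h=5, probe 5,6,0 → slot 0
Table: [404, 610, 520, -, -, 481, 565]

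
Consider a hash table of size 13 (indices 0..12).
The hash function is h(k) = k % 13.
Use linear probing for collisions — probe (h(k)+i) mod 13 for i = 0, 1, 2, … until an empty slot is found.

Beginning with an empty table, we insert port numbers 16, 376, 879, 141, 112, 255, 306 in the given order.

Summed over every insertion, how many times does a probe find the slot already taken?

3

16 hashes to 3; slot 3 is free -> place at 3.
376 hashes to 12; slot 12 is free -> place at 12.
879 hashes to 8; slot 8 is free -> place at 8.
141 hashes to 11; slot 11 is free -> place at 11.
112 hashes to 8; 8 taken -> place at 9.
255 hashes to 8; 8,9 taken -> place at 10.
306 hashes to 7; slot 7 is free -> place at 7.
Table: [-, -, -, 16, -, -, -, 306, 879, 112, 255, 141, 376]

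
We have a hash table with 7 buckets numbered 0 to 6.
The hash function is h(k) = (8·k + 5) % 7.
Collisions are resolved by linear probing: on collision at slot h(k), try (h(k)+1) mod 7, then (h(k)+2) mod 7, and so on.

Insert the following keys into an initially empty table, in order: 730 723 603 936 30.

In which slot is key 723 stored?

1

Insert 730: h=0, slot 0 empty => index 0.
Insert 723: h=0, slot 0 occupied => index 1.
Insert 603: h=6, slot 6 empty => index 6.
Insert 936: h=3, slot 3 empty => index 3.
Insert 30: h=0, slots 0,1 occupied => index 2.
Table: [730, 723, 30, 936, ∅, ∅, 603]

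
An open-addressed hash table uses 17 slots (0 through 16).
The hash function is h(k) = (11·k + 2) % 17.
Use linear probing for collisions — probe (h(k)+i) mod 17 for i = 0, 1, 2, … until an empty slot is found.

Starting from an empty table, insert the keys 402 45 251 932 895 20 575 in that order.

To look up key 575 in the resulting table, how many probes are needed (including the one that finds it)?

5

Insert 402: h=4, slot 4 empty → index 4.
Insert 45: h=4, slot 4 occupied → index 5.
Insert 251: h=9, slot 9 empty → index 9.
Insert 932: h=3, slot 3 empty → index 3.
Insert 895: h=4, slots 4,5 occupied → index 6.
Insert 20: h=1, slot 1 empty → index 1.
Insert 575: h=3, slots 3,4,5,6 occupied → index 7.
Table: [—, 20, —, 932, 402, 45, 895, 575, —, 251, —, —, —, —, —, —, —]
Lookup 575: h=3, probe 3,4,5,6,7 → found at 7.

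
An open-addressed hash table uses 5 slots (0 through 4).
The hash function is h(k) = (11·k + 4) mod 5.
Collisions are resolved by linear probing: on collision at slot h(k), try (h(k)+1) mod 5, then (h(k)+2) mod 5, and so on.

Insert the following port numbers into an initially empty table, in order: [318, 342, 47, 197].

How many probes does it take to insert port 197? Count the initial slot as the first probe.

318 hashes to 2; slot 2 is free -> place at 2.
342 hashes to 1; slot 1 is free -> place at 1.
47 hashes to 1; 1,2 taken -> place at 3.
197 hashes to 1; 1,2,3 taken -> place at 4.
Table: [., 342, 318, 47, 197]

4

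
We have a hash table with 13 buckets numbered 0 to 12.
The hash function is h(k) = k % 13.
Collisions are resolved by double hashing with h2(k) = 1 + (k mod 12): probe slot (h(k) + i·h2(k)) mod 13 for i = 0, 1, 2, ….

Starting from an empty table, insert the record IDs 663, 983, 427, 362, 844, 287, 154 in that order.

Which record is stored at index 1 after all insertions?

362

663: h=0 → slot 0
983: h=8 → slot 8
427: h=11 → slot 11
362: h=11, h2=3, probe 11,1 → slot 1
844: h=12 → slot 12
287: h=1, h2=12, probe 1,0,12,11,10 → slot 10
154: h=11, h2=11, probe 11,9 → slot 9
Table: [663, 362, ., ., ., ., ., ., 983, 154, 287, 427, 844]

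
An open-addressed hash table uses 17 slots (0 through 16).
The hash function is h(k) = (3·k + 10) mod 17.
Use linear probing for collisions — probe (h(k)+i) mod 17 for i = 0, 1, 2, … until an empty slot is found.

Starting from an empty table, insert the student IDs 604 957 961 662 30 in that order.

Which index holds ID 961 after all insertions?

4

604 hashes to 3; slot 3 is free => place at 3.
957 hashes to 8; slot 8 is free => place at 8.
961 hashes to 3; 3 taken => place at 4.
662 hashes to 7; slot 7 is free => place at 7.
30 hashes to 15; slot 15 is free => place at 15.
Table: [-, -, -, 604, 961, -, -, 662, 957, -, -, -, -, -, -, 30, -]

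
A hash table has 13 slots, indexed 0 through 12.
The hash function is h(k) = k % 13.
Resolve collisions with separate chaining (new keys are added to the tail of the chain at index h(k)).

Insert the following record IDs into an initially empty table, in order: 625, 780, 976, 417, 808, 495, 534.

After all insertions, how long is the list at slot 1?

5

Insert 625: h=1, bucket 1 empty -> new chain.
Insert 780: h=0, bucket 0 empty -> new chain.
Insert 976: h=1, bucket 1 nonempty -> append to chain.
Insert 417: h=1, bucket 1 nonempty -> append to chain.
Insert 808: h=2, bucket 2 empty -> new chain.
Insert 495: h=1, bucket 1 nonempty -> append to chain.
Insert 534: h=1, bucket 1 nonempty -> append to chain.
Final buckets:
0: 780
1: 625 -> 976 -> 417 -> 495 -> 534
2: 808
3: ∅
4: ∅
5: ∅
6: ∅
7: ∅
8: ∅
9: ∅
10: ∅
11: ∅
12: ∅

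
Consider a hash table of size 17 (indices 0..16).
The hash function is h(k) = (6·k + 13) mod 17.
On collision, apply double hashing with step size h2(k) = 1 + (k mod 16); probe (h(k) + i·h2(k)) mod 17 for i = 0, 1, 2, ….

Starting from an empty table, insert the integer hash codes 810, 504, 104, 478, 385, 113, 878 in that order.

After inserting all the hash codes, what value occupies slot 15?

810: h=11 → slot 11
504: h=11, h2=9, probe 11,3 → slot 3
104: h=8 → slot 8
478: h=8, h2=15, probe 8,6 → slot 6
385: h=11, h2=2, probe 11,13 → slot 13
113: h=11, h2=2, probe 11,13,15 → slot 15
878: h=11, h2=15, probe 11,9 → slot 9
Table: [_, _, _, 504, _, _, 478, _, 104, 878, _, 810, _, 385, _, 113, _]

113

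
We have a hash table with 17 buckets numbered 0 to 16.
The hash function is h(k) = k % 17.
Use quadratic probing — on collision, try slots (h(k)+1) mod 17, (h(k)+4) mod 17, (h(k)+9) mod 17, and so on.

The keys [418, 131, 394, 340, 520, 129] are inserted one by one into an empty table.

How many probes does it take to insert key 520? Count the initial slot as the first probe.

2

Insert 418: h=10, slot 10 empty → index 10.
Insert 131: h=12, slot 12 empty → index 12.
Insert 394: h=3, slot 3 empty → index 3.
Insert 340: h=0, slot 0 empty → index 0.
Insert 520: h=10, slot 10 occupied → index 11.
Insert 129: h=10, slots 10,11 occupied → index 14.
Table: [340, —, —, 394, —, —, —, —, —, —, 418, 520, 131, —, 129, —, —]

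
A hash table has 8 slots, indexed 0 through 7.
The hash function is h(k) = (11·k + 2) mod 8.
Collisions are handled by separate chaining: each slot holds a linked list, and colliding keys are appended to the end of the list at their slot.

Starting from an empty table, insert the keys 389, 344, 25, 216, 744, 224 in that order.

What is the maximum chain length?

389 → bucket 1
344 → bucket 2
25 → bucket 5
216 → bucket 2 (collision)
744 → bucket 2 (collision)
224 → bucket 2 (collision)
Final buckets:
0: -
1: 389
2: 344 -> 216 -> 744 -> 224
3: -
4: -
5: 25
6: -
7: -

4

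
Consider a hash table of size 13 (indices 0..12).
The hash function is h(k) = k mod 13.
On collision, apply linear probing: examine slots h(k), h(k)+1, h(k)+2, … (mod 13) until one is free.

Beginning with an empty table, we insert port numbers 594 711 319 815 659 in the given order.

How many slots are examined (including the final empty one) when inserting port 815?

594 hashes to 9; slot 9 is free => place at 9.
711 hashes to 9; 9 taken => place at 10.
319 hashes to 7; slot 7 is free => place at 7.
815 hashes to 9; 9,10 taken => place at 11.
659 hashes to 9; 9,10,11 taken => place at 12.
Table: [., ., ., ., ., ., ., 319, ., 594, 711, 815, 659]

3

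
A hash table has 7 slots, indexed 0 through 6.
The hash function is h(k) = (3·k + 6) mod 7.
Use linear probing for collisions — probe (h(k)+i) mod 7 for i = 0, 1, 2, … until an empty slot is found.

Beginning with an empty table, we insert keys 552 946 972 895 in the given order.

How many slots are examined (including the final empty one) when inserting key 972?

552: h=3 -> slot 3
946: h=2 -> slot 2
972: h=3, probe 3,4 -> slot 4
895: h=3, probe 3,4,5 -> slot 5
Table: [-, -, 946, 552, 972, 895, -]

2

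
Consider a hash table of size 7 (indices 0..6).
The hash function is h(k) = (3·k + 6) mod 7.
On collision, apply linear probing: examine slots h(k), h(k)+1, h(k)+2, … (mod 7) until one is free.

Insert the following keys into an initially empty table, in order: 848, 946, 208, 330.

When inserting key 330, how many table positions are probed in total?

848 hashes to 2; slot 2 is free -> place at 2.
946 hashes to 2; 2 taken -> place at 3.
208 hashes to 0; slot 0 is free -> place at 0.
330 hashes to 2; 2,3 taken -> place at 4.
Table: [208, ., 848, 946, 330, ., .]

3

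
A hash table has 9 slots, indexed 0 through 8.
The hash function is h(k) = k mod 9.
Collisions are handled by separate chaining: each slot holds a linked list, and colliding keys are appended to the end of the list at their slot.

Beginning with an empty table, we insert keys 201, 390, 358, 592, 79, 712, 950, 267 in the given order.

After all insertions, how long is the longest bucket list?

Insert 201: h=3, bucket 3 empty -> new chain.
Insert 390: h=3, bucket 3 nonempty -> append to chain.
Insert 358: h=7, bucket 7 empty -> new chain.
Insert 592: h=7, bucket 7 nonempty -> append to chain.
Insert 79: h=7, bucket 7 nonempty -> append to chain.
Insert 712: h=1, bucket 1 empty -> new chain.
Insert 950: h=5, bucket 5 empty -> new chain.
Insert 267: h=6, bucket 6 empty -> new chain.
Final buckets:
0: .
1: 712
2: .
3: 201 -> 390
4: .
5: 950
6: 267
7: 358 -> 592 -> 79
8: .

3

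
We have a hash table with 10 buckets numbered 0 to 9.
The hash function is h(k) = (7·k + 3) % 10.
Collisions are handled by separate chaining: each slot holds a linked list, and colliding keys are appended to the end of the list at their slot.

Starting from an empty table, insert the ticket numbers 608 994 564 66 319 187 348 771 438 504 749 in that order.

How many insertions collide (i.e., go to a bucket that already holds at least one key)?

608 → bucket 9
994 → bucket 1
564 → bucket 1 (collision)
66 → bucket 5
319 → bucket 6
187 → bucket 2
348 → bucket 9 (collision)
771 → bucket 0
438 → bucket 9 (collision)
504 → bucket 1 (collision)
749 → bucket 6 (collision)
Final buckets:
0: 771
1: 994 -> 564 -> 504
2: 187
3: ∅
4: ∅
5: 66
6: 319 -> 749
7: ∅
8: ∅
9: 608 -> 348 -> 438

5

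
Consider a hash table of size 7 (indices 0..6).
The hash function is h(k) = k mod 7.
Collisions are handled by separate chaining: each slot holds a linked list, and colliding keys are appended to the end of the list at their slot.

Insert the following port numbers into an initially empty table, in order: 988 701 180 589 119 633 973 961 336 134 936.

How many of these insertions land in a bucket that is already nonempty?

988 → bucket 1
701 → bucket 1 (collision)
180 → bucket 5
589 → bucket 1 (collision)
119 → bucket 0
633 → bucket 3
973 → bucket 0 (collision)
961 → bucket 2
336 → bucket 0 (collision)
134 → bucket 1 (collision)
936 → bucket 5 (collision)
Final buckets:
0: 119 -> 973 -> 336
1: 988 -> 701 -> 589 -> 134
2: 961
3: 633
4: _
5: 180 -> 936
6: _

6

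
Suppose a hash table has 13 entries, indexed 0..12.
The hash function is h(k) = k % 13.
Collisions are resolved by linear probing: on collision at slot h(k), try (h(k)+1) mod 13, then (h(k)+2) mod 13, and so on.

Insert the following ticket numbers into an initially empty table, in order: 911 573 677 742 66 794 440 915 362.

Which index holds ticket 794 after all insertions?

911 hashes to 1; slot 1 is free -> place at 1.
573 hashes to 1; 1 taken -> place at 2.
677 hashes to 1; 1,2 taken -> place at 3.
742 hashes to 1; 1,2,3 taken -> place at 4.
66 hashes to 1; 1,2,3,4 taken -> place at 5.
794 hashes to 1; 1,2,3,4,5 taken -> place at 6.
440 hashes to 11; slot 11 is free -> place at 11.
915 hashes to 5; 5,6 taken -> place at 7.
362 hashes to 11; 11 taken -> place at 12.
Table: [—, 911, 573, 677, 742, 66, 794, 915, —, —, —, 440, 362]

6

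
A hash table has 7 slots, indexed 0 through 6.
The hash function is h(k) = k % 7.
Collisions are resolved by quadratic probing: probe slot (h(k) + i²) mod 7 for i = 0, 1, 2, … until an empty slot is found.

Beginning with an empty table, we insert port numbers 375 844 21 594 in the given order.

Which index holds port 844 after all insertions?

375: h=4 => slot 4
844: h=4, probe 4,5 => slot 5
21: h=0 => slot 0
594: h=6 => slot 6
Table: [21, ., ., ., 375, 844, 594]

5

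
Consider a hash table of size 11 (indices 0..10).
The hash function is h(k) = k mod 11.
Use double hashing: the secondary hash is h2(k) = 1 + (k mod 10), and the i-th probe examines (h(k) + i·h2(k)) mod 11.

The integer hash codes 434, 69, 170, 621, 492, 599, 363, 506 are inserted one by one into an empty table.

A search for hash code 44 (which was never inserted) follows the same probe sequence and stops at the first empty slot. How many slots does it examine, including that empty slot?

Insert 434: h=5, slot 5 empty → index 5.
Insert 69: h=3, slot 3 empty → index 3.
Insert 170: h=5, h2=1, slot 5 occupied → index 6.
Insert 621: h=5, h2=2, slot 5 occupied → index 7.
Insert 492: h=8, slot 8 empty → index 8.
Insert 599: h=5, h2=10, slot 5 occupied → index 4.
Insert 363: h=0, slot 0 empty → index 0.
Insert 506: h=0, h2=7, slots 0,7,3 occupied → index 10.
Table: [363, ∅, ∅, 69, 599, 434, 170, 621, 492, ∅, 506]
Lookup 44: h=0, h2=5, probe 0,5,10,4,9 → slot 9 empty, not found.

5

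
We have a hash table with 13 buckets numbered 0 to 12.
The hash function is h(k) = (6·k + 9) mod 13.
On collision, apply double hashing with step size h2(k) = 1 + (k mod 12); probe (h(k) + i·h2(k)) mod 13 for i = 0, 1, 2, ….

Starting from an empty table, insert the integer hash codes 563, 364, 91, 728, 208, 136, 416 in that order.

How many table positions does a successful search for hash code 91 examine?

563 hashes to 7; slot 7 is free => place at 7.
364 hashes to 9; slot 9 is free => place at 9.
91 hashes to 9, h2=8; 9 taken => place at 4.
728 hashes to 9, h2=9; 9 taken => place at 5.
208 hashes to 9, h2=5; 9 taken => place at 1.
136 hashes to 6; slot 6 is free => place at 6.
416 hashes to 9, h2=9; 9,5,1 taken => place at 10.
Table: [∅, 208, ∅, ∅, 91, 728, 136, 563, ∅, 364, 416, ∅, ∅]
Lookup 91: h=9, h2=8, probe 9,4 → found at 4.

2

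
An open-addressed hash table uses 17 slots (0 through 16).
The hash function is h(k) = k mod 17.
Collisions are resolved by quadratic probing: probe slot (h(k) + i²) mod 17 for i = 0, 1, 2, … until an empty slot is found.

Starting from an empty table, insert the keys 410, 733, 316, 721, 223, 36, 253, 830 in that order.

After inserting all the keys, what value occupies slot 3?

410: h=2 → slot 2
733: h=2, probe 2,3 → slot 3
316: h=10 → slot 10
721: h=7 → slot 7
223: h=2, probe 2,3,6 → slot 6
36: h=2, probe 2,3,6,11 → slot 11
253: h=15 → slot 15
830: h=14 → slot 14
Table: [., ., 410, 733, ., ., 223, 721, ., ., 316, 36, ., ., 830, 253, .]

733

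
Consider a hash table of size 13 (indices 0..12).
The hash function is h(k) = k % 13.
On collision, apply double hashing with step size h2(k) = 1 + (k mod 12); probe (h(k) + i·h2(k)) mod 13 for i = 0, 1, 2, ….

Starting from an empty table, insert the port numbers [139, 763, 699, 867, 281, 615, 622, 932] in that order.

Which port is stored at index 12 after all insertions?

139: h=9 -> slot 9
763: h=9, h2=8, probe 9,4 -> slot 4
699: h=10 -> slot 10
867: h=9, h2=4, probe 9,0 -> slot 0
281: h=8 -> slot 8
615: h=4, h2=4, probe 4,8,12 -> slot 12
622: h=11 -> slot 11
932: h=9, h2=9, probe 9,5 -> slot 5
Table: [867, ., ., ., 763, 932, ., ., 281, 139, 699, 622, 615]

615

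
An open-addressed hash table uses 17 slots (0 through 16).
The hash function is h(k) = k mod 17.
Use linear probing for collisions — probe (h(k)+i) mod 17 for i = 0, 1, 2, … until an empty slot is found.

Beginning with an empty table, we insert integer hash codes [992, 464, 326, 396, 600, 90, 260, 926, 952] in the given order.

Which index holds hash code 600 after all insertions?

Insert 992: h=6, slot 6 empty → index 6.
Insert 464: h=5, slot 5 empty → index 5.
Insert 326: h=3, slot 3 empty → index 3.
Insert 396: h=5, slots 5,6 occupied → index 7.
Insert 600: h=5, slots 5,6,7 occupied → index 8.
Insert 90: h=5, slots 5,6,7,8 occupied → index 9.
Insert 260: h=5, slots 5,6,7,8,9 occupied → index 10.
Insert 926: h=8, slots 8,9,10 occupied → index 11.
Insert 952: h=0, slot 0 empty → index 0.
Table: [952, ∅, ∅, 326, ∅, 464, 992, 396, 600, 90, 260, 926, ∅, ∅, ∅, ∅, ∅]

8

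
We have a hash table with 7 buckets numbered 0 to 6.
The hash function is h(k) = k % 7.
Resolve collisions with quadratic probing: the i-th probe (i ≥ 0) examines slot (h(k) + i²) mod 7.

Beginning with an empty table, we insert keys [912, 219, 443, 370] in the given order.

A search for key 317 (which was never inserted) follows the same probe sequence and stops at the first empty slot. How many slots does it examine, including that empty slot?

4

912: h=2 -> slot 2
219: h=2, probe 2,3 -> slot 3
443: h=2, probe 2,3,6 -> slot 6
370: h=6, probe 6,0 -> slot 0
Table: [370, ., 912, 219, ., ., 443]
Lookup 317: h=2, probe 2,3,6,4 → slot 4 empty, not found.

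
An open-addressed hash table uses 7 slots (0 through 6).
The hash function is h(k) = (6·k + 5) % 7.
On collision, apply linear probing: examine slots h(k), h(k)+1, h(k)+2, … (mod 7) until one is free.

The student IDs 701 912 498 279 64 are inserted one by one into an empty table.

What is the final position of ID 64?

701: h=4 → slot 4
912: h=3 → slot 3
498: h=4, probe 4,5 → slot 5
279: h=6 → slot 6
64: h=4, probe 4,5,6,0 → slot 0
Table: [64, —, —, 912, 701, 498, 279]

0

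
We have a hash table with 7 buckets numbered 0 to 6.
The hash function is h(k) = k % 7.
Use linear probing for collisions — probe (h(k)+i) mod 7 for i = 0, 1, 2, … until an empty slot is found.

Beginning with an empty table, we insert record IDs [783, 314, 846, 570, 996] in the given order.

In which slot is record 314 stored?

0

Insert 783: h=6, slot 6 empty -> index 6.
Insert 314: h=6, slot 6 occupied -> index 0.
Insert 846: h=6, slots 6,0 occupied -> index 1.
Insert 570: h=3, slot 3 empty -> index 3.
Insert 996: h=2, slot 2 empty -> index 2.
Table: [314, 846, 996, 570, ∅, ∅, 783]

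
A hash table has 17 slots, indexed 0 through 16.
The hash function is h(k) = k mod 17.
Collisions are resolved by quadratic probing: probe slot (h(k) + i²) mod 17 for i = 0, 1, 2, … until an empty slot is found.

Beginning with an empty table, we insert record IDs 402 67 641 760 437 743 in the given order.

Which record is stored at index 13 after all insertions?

760

Insert 402: h=11, slot 11 empty => index 11.
Insert 67: h=16, slot 16 empty => index 16.
Insert 641: h=12, slot 12 empty => index 12.
Insert 760: h=12, slot 12 occupied => index 13.
Insert 437: h=12, slots 12,13,16 occupied => index 4.
Insert 743: h=12, slots 12,13,16,4,11 occupied => index 3.
Table: [∅, ∅, ∅, 743, 437, ∅, ∅, ∅, ∅, ∅, ∅, 402, 641, 760, ∅, ∅, 67]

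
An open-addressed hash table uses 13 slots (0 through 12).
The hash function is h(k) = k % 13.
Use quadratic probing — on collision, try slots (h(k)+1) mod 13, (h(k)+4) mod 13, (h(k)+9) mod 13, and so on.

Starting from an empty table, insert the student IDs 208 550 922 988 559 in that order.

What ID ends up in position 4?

Insert 208: h=0, slot 0 empty → index 0.
Insert 550: h=4, slot 4 empty → index 4.
Insert 922: h=12, slot 12 empty → index 12.
Insert 988: h=0, slot 0 occupied → index 1.
Insert 559: h=0, slots 0,1,4 occupied → index 9.
Table: [208, 988, ∅, ∅, 550, ∅, ∅, ∅, ∅, 559, ∅, ∅, 922]

550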